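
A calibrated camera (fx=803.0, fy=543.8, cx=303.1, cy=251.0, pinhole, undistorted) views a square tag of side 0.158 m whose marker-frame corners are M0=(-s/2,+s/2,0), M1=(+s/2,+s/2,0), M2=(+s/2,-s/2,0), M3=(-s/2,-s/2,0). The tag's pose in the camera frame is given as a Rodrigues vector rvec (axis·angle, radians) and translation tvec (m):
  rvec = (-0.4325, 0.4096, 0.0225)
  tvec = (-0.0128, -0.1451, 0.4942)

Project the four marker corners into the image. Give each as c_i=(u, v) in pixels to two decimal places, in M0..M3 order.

c0=(150.36, 175.84) c1=(398.53, 152.19) c2=(413.72, 7.17) c3=(192.24, 44.18)

Intrinsics K: fx=803.0, fy=543.8, cx=303.1, cy=251.0
Marker side s = 0.158 m; corners in marker frame (Z=0):
  M0 = (-0.0790, +0.0790, 0)
  M1 = (+0.0790, +0.0790, 0)
  M2 = (+0.0790, -0.0790, 0)
  M3 = (-0.0790, -0.0790, 0)
rvec = (-0.4325, 0.4096, 0.0225), |rvec| = θ = 0.59610 rad = 34.154°
Rodrigues: sinθ=0.56142, 1−cosθ=0.17247; R = I + sinθ·[k]× + (1−cosθ)·[k]×²:
    [+0.91832 -0.10717 +0.38105]
    [-0.06479 +0.90896 +0.41181]
    [-0.39049 -0.40286 +0.82778]
t = (-0.0128, -0.1451, 0.4942) m
M0: Pc = R·M0+t = (-0.09381, -0.06817, +0.49322); u = 803.0·(-0.09381)/0.49322 + 303.1 = 150.3639, v = 543.8·(-0.06817)/0.49322 + 251.0 = 175.8359
M1: Pc = R·M1+t = (+0.05128, -0.07841, +0.43152); u = 803.0·(+0.05128)/0.43152 + 303.1 = 398.5253, v = 543.8·(-0.07841)/0.43152 + 251.0 = 152.1884
M2: Pc = R·M2+t = (+0.06821, -0.22203, +0.49518); u = 803.0·(+0.06821)/0.49518 + 303.1 = 413.7192, v = 543.8·(-0.22203)/0.49518 + 251.0 = 7.1719
M3: Pc = R·M3+t = (-0.07688, -0.21179, +0.55688); u = 803.0·(-0.07688)/0.55688 + 303.1 = 192.2400, v = 543.8·(-0.21179)/0.55688 + 251.0 = 44.1833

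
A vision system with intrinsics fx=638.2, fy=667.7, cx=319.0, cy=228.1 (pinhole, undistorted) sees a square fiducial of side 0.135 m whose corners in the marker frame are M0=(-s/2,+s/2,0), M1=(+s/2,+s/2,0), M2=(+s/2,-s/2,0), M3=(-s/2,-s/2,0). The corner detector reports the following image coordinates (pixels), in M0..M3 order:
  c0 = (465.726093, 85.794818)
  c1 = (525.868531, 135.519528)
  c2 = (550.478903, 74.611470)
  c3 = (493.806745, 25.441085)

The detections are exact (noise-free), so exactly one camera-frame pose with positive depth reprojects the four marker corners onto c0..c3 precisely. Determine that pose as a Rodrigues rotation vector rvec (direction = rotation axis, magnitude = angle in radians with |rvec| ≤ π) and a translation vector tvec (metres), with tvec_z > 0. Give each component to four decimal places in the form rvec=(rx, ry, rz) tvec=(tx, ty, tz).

rvec=(-0.3120, -0.3398, 0.5384) tvec=(0.3250, -0.2412, 1.0875)

Intrinsics K: fx=638.2, fy=667.7, cx=319.0, cy=228.1
Marker side s = 0.135 m; corners in marker frame (Z=0):
  M0 = (-0.0675, +0.0675, 0)
  M1 = (+0.0675, +0.0675, 0)
  M2 = (+0.0675, -0.0675, 0)
  M3 = (-0.0675, -0.0675, 0)
Detected image corners:
  c0 = (465.726093, 85.794818) px
  c1 = (525.868531, 135.519528) px
  c2 = (550.478903, 74.611470) px
  c3 = (493.806745, 25.441085) px
Planar DLT: solve 8×8 A·h = b for H (H[2,2]=1):
  H  [+540.70488 -370.09532 +509.69568]
  H  [+383.33473 +421.50301 +79.99292]
  H  [+0.21289 -0.34408 +1.00000]
B = K⁻¹H; ‖b₁‖=0.919524, ‖b₂‖=0.919524; λ = 2/(‖b₁‖+‖b₂‖) = 1.087519, sign → tz>0 ⇒ λ=+1.087519
r₁ = λ·B[:,0] = (+0.80566,+0.54526,+0.23153); r₂ = λ·B[:,1] = (-0.44362,+0.81436,-0.37420)
r₃ = r₁×r₂ = (-0.39258,+0.19877,+0.89798); SVD([r₁ r₂ r₃]) → R = UVᵀ:
  R  [+0.80566 -0.44362 -0.39258]
  R  [+0.54526 +0.81436 +0.19877]
  R  [+0.23153 -0.37420 +0.89798]
t = (+0.32495, -0.24123, +1.08752) m
tr R = 2.517997; θ = arccos((tr R − 1)/2) = 0.709023 rad = 40.624°
axis k = ((R−Rᵀ)₃₂, (R−Rᵀ)₁₃, (R−Rᵀ)₂₁) / (2 sinθ) = (-0.440001, -0.479278, +0.759402)
rvec = θ·k = (-0.311971, -0.339819, +0.538433)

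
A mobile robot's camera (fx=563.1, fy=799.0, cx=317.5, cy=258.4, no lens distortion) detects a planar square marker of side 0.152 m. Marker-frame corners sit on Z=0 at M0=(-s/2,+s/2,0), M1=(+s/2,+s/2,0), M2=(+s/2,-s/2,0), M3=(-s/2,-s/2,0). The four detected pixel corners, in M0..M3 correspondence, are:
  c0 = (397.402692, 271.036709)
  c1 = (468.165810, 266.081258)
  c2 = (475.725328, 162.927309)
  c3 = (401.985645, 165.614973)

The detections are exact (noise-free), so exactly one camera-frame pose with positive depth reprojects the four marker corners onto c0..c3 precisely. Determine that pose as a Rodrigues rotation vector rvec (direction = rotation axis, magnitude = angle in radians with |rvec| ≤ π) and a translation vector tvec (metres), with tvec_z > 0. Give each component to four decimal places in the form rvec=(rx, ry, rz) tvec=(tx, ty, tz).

Intrinsics K: fx=563.1, fy=799.0, cx=317.5, cy=258.4
Marker side s = 0.152 m; corners in marker frame (Z=0):
  M0 = (-0.0760, +0.0760, 0)
  M1 = (+0.0760, +0.0760, 0)
  M2 = (+0.0760, -0.0760, 0)
  M3 = (-0.0760, -0.0760, 0)
Detected image corners:
  c0 = (397.402692, 271.036709) px
  c1 = (468.165810, 266.081258) px
  c2 = (475.725328, 162.927309) px
  c3 = (401.985645, 165.614973) px
Planar DLT: solve 8×8 A·h = b for H (H[2,2]=1):
  H  [+542.01071 +83.68614 +436.17571]
  H  [+7.90970 +747.46412 +217.51798]
  H  [+0.15347 +0.28393 +1.00000]
B = K⁻¹H; ‖b₁‖=0.890245, ‖b₂‖=0.890245; λ = 2/(‖b₁‖+‖b₂‖) = 1.123286, sign → tz>0 ⇒ λ=+1.123286
r₁ = λ·B[:,0] = (+0.98402,-0.04463,+0.17239); r₂ = λ·B[:,1] = (-0.01289,+0.94769,+0.31894)
r₃ = r₁×r₂ = (-0.17760,-0.31606,+0.93197); SVD([r₁ r₂ r₃]) → R = UVᵀ:
  R  [+0.98402 -0.01289 -0.17760]
  R  [-0.04463 +0.94769 -0.31606]
  R  [+0.17239 +0.31894 +0.93197]
t = (+0.23674, -0.05747, +1.12329) m
tr R = 2.863674; θ = arccos((tr R − 1)/2) = 0.371354 rad = 21.277°
axis k = ((R−Rᵀ)₃₂, (R−Rᵀ)₁₃, (R−Rᵀ)₂₁) / (2 sinθ) = (+0.874945, -0.482243, -0.043734)
rvec = θ·k = (+0.324914, -0.179083, -0.016241)

rvec=(0.3249, -0.1791, -0.0162) tvec=(0.2367, -0.0575, 1.1233)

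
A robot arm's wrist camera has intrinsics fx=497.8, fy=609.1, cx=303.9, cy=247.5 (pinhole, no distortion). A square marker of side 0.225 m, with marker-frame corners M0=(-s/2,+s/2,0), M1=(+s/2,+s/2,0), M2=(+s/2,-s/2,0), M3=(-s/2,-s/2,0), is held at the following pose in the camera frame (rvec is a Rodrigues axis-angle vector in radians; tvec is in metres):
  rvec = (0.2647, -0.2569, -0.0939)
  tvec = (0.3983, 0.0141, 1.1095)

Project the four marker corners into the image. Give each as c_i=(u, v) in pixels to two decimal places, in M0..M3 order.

Intrinsics K: fx=497.8, fy=609.1, cx=303.9, cy=247.5
Marker side s = 0.225 m; corners in marker frame (Z=0):
  M0 = (-0.1125, +0.1125, 0)
  M1 = (+0.1125, +0.1125, 0)
  M2 = (+0.1125, -0.1125, 0)
  M3 = (-0.1125, -0.1125, 0)
rvec = (0.2647, -0.2569, -0.0939), |rvec| = θ = 0.38063 rad = 21.809°
Rodrigues: sinθ=0.37151, 1−cosθ=0.07157; R = I + sinθ·[k]× + (1−cosθ)·[k]×²:
    [+0.96304 +0.05806 -0.26302]
    [-0.12524 +0.96103 -0.24644]
    [+0.23846 +0.27027 +0.93279]
t = (0.3983, 0.0141, 1.1095) m
M0: Pc = R·M0+t = (+0.29649, +0.13631, +1.11308); u = 497.8·(+0.29649)/1.11308 + 303.9 = 436.4983, v = 609.1·(+0.13631)/1.11308 + 247.5 = 322.0894
M1: Pc = R·M1+t = (+0.51317, +0.10813, +1.16673); u = 497.8·(+0.51317)/1.16673 + 303.9 = 522.8515, v = 609.1·(+0.10813)/1.16673 + 247.5 = 303.9481
M2: Pc = R·M2+t = (+0.50011, -0.10811, +1.10592); u = 497.8·(+0.50011)/1.10592 + 303.9 = 529.0111, v = 609.1·(-0.10811)/1.10592 + 247.5 = 187.9594
M3: Pc = R·M3+t = (+0.28343, -0.07993, +1.05227); u = 497.8·(+0.28343)/1.05227 + 303.9 = 437.9816, v = 609.1·(-0.07993)/1.05227 + 247.5 = 201.2349

c0=(436.50, 322.09) c1=(522.85, 303.95) c2=(529.01, 187.96) c3=(437.98, 201.23)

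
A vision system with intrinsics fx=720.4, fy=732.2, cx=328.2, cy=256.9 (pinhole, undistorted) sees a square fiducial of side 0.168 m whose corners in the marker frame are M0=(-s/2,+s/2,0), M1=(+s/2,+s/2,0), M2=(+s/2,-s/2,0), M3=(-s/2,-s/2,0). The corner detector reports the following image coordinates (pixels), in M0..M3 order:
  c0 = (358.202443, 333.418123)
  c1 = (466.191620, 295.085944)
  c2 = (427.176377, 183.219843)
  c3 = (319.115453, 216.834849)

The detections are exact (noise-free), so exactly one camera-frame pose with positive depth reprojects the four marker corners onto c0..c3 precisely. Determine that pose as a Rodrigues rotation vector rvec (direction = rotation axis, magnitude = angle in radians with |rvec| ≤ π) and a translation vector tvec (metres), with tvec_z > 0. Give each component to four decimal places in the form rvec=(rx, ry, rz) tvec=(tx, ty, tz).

Intrinsics K: fx=720.4, fy=732.2, cx=328.2, cy=256.9
Marker side s = 0.168 m; corners in marker frame (Z=0):
  M0 = (-0.0840, +0.0840, 0)
  M1 = (+0.0840, +0.0840, 0)
  M2 = (+0.0840, -0.0840, 0)
  M3 = (-0.0840, -0.0840, 0)
Detected image corners:
  c0 = (358.202443, 333.418123) px
  c1 = (466.191620, 295.085944) px
  c2 = (427.176377, 183.219843) px
  c3 = (319.115453, 216.834849) px
Planar DLT: solve 8×8 A·h = b for H (H[2,2]=1):
  H  [+730.10586 +202.50947 +393.55280]
  H  [-157.00262 +660.04530 +256.43885]
  H  [+0.22181 -0.07623 +1.00000]
B = K⁻¹H; ‖b₁‖=0.983423, ‖b₂‖=0.983423; λ = 2/(‖b₁‖+‖b₂‖) = 1.016856, sign → tz>0 ⇒ λ=+1.016856
r₁ = λ·B[:,0] = (+0.92780,-0.29718,+0.22555); r₂ = λ·B[:,1] = (+0.32116,+0.94385,-0.07752)
r₃ = r₁×r₂ = (-0.18985,+0.14436,+0.97114); SVD([r₁ r₂ r₃]) → R = UVᵀ:
  R  [+0.92780 +0.32116 -0.18985]
  R  [-0.29718 +0.94385 +0.14436]
  R  [+0.22555 -0.07752 +0.97114]
t = (+0.09225, -0.00064, +1.01686) m
tr R = 2.842791; θ = arccos((tr R − 1)/2) = 0.399140 rad = 22.869°
axis k = ((R−Rᵀ)₃₂, (R−Rᵀ)₁₃, (R−Rᵀ)₂₁) / (2 sinθ) = (-0.285457, -0.534441, -0.795542)
rvec = θ·k = (-0.113937, -0.213317, -0.317532)

rvec=(-0.1139, -0.2133, -0.3175) tvec=(0.0922, -0.0006, 1.0169)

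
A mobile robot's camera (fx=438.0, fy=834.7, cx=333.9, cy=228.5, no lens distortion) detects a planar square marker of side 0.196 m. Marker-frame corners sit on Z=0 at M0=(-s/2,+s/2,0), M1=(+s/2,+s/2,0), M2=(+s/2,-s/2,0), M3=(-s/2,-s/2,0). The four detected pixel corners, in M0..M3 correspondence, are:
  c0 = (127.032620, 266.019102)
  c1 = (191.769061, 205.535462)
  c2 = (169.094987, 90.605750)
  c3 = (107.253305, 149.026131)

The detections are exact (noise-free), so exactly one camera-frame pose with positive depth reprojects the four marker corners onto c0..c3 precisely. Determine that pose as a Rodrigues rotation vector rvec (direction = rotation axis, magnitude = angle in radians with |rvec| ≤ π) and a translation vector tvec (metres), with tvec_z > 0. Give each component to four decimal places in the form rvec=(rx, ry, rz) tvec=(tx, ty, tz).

rvec=(-0.2632, 0.0908, -0.4439) tvec=(-0.5097, -0.0749, 1.2040)

Intrinsics K: fx=438.0, fy=834.7, cx=333.9, cy=228.5
Marker side s = 0.196 m; corners in marker frame (Z=0):
  M0 = (-0.0980, +0.0980, 0)
  M1 = (+0.0980, +0.0980, 0)
  M2 = (+0.0980, -0.0980, 0)
  M3 = (-0.0980, -0.0980, 0)
Detected image corners:
  c0 = (127.032620, 266.019102) px
  c1 = (191.769061, 205.535462) px
  c2 = (169.094987, 90.605750) px
  c3 = (107.253305, 149.026131) px
Planar DLT: solve 8×8 A·h = b for H (H[2,2]=1):
  H  [+319.07618 +74.78946 +148.47699]
  H  [-307.58919 +551.63005 +176.58931]
  H  [-0.02463 -0.22510 +1.00000]
B = K⁻¹H; ‖b₁‖=0.830586, ‖b₂‖=0.830586; λ = 2/(‖b₁‖+‖b₂‖) = 1.203969, sign → tz>0 ⇒ λ=+1.203969
r₁ = λ·B[:,0] = (+0.89968,-0.43555,-0.02965); r₂ = λ·B[:,1] = (+0.41218,+0.86986,-0.27101)
r₃ = r₁×r₂ = (+0.14383,+0.23160,+0.96212); SVD([r₁ r₂ r₃]) → R = UVᵀ:
  R  [+0.89968 +0.41218 +0.14383]
  R  [-0.43555 +0.86986 +0.23160]
  R  [-0.02965 -0.27101 +0.96212]
t = (-0.50969, -0.07488, +1.20397) m
tr R = 2.731655; θ = arccos((tr R − 1)/2) = 0.523994 rad = 30.023°
axis k = ((R−Rᵀ)₃₂, (R−Rᵀ)₁₃, (R−Rᵀ)₂₁) / (2 sinθ) = (-0.502274, +0.173364, -0.847151)
rvec = θ·k = (-0.263189, +0.090842, -0.443902)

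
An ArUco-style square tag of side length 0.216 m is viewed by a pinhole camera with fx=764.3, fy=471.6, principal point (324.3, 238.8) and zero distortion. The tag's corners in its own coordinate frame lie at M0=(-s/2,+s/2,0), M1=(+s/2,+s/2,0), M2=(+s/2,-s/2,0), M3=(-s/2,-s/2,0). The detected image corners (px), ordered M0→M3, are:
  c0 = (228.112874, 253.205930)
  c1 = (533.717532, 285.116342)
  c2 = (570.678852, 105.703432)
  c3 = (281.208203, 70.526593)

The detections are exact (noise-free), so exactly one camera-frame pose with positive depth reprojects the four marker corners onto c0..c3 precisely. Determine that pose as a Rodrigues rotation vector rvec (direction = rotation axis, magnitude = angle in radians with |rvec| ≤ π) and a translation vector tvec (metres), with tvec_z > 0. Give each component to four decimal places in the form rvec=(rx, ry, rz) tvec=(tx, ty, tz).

Intrinsics K: fx=764.3, fy=471.6, cx=324.3, cy=238.8
Marker side s = 0.216 m; corners in marker frame (Z=0):
  M0 = (-0.1080, +0.1080, 0)
  M1 = (+0.1080, +0.1080, 0)
  M2 = (+0.1080, -0.1080, 0)
  M3 = (-0.1080, -0.1080, 0)
Detected image corners:
  c0 = (228.112874, 253.205930) px
  c1 = (533.717532, 285.116342) px
  c2 = (570.678852, 105.703432) px
  c3 = (281.208203, 70.526593) px
Planar DLT: solve 8×8 A·h = b for H (H[2,2]=1):
  H  [+1427.58480 -301.50916 +406.02560]
  H  [+178.08042 +796.64719 +176.60004]
  H  [+0.12649 -0.23190 +1.00000]
B = K⁻¹H; ‖b₁‖=1.845399, ‖b₂‖=1.845399; λ = 2/(‖b₁‖+‖b₂‖) = 0.541888, sign → tz>0 ⇒ λ=+0.541888
r₁ = λ·B[:,0] = (+0.98307,+0.16991,+0.06855); r₂ = λ·B[:,1] = (-0.16045,+0.97901,-0.12566)
r₃ = r₁×r₂ = (-0.08846,+0.11254,+0.98970); SVD([r₁ r₂ r₃]) → R = UVᵀ:
  R  [+0.98307 -0.16045 -0.08846]
  R  [+0.16991 +0.97901 +0.11254]
  R  [+0.06855 -0.12566 +0.98970]
t = (+0.05794, -0.07147, +0.54189) m
tr R = 2.951786; θ = arccos((tr R − 1)/2) = 0.220019 rad = 12.606°
axis k = ((R−Rᵀ)₃₂, (R−Rᵀ)₁₃, (R−Rᵀ)₂₁) / (2 sinθ) = (-0.545712, -0.359690, +0.756850)
rvec = θ·k = (-0.120067, -0.079139, +0.166522)

rvec=(-0.1201, -0.0791, 0.1665) tvec=(0.0579, -0.0715, 0.5419)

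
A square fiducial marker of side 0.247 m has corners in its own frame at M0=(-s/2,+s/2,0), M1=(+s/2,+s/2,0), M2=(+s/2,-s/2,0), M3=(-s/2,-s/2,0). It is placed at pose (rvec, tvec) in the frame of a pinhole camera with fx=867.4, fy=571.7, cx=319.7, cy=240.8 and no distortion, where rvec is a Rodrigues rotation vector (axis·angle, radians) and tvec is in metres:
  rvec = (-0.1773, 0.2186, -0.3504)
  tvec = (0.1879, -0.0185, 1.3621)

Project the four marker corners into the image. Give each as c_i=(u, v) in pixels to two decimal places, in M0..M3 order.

Intrinsics K: fx=867.4, fy=571.7, cx=319.7, cy=240.8
Marker side s = 0.247 m; corners in marker frame (Z=0):
  M0 = (-0.1235, +0.1235, 0)
  M1 = (+0.1235, +0.1235, 0)
  M2 = (+0.1235, -0.1235, 0)
  M3 = (-0.1235, -0.1235, 0)
rvec = (-0.1773, 0.2186, -0.3504), |rvec| = θ = 0.44945 rad = 25.751°
Rodrigues: sinθ=0.43447, 1−cosθ=0.09931; R = I + sinθ·[k]× + (1−cosθ)·[k]×²:
    [+0.91614 +0.31967 +0.24186]
    [-0.35778 +0.92418 +0.13373]
    [-0.18077 -0.20905 +0.96105]
t = (0.1879, -0.0185, 1.3621) m
M0: Pc = R·M0+t = (+0.11424, +0.13982, +1.35861); u = 867.4·(+0.11424)/1.35861 + 319.7 = 392.6332, v = 571.7·(+0.13982)/1.35861 + 240.8 = 299.6368
M1: Pc = R·M1+t = (+0.34052, +0.05145, +1.31396); u = 867.4·(+0.34052)/1.31396 + 319.7 = 544.4936, v = 571.7·(+0.05145)/1.31396 + 240.8 = 263.1862
M2: Pc = R·M2+t = (+0.26156, -0.17682, +1.36559); u = 867.4·(+0.26156)/1.36559 + 319.7 = 485.8413, v = 571.7·(-0.17682)/1.36559 + 240.8 = 166.7742
M3: Pc = R·M3+t = (+0.03528, -0.08845, +1.41024); u = 867.4·(+0.03528)/1.41024 + 319.7 = 341.3982, v = 571.7·(-0.08845)/1.41024 + 240.8 = 204.9427

c0=(392.63, 299.64) c1=(544.49, 263.19) c2=(485.84, 166.77) c3=(341.40, 204.94)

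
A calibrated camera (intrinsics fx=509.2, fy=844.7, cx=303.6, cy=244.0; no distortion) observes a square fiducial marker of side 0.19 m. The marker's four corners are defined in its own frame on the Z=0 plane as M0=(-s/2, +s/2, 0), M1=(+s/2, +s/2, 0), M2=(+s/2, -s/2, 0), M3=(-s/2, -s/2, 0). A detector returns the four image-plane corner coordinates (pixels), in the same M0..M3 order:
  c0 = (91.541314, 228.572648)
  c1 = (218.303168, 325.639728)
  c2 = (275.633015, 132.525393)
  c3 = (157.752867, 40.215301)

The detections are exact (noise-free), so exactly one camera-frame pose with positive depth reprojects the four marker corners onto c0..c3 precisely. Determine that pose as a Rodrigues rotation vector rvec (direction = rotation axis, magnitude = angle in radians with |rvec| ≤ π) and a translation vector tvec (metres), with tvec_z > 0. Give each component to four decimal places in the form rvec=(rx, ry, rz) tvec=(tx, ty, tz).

Intrinsics K: fx=509.2, fy=844.7, cx=303.6, cy=244.0
Marker side s = 0.19 m; corners in marker frame (Z=0):
  M0 = (-0.0950, +0.0950, 0)
  M1 = (+0.0950, +0.0950, 0)
  M2 = (+0.0950, -0.0950, 0)
  M3 = (-0.0950, -0.0950, 0)
Detected image corners:
  c0 = (91.541314, 228.572648) px
  c1 = (218.303168, 325.639728) px
  c2 = (275.633015, 132.525393) px
  c3 = (157.752867, 40.215301) px
Planar DLT: solve 8×8 A·h = b for H (H[2,2]=1):
  H  [+651.68260 -391.62751 +187.13118]
  H  [+506.42839 +938.76517 +178.69998]
  H  [+0.04674 -0.35856 +1.00000]
B = K⁻¹H; ‖b₁‖=1.383114, ‖b₂‖=1.383114; λ = 2/(‖b₁‖+‖b₂‖) = 0.723006, sign → tz>0 ⇒ λ=+0.723006
r₁ = λ·B[:,0] = (+0.90517,+0.42371,+0.03379); r₂ = λ·B[:,1] = (-0.40150,+0.87840,-0.25924)
r₃ = r₁×r₂ = (-0.13952,+0.22109,+0.96522); SVD([r₁ r₂ r₃]) → R = UVᵀ:
  R  [+0.90517 -0.40150 -0.13952]
  R  [+0.42371 +0.87840 +0.22109]
  R  [+0.03379 -0.25924 +0.96522]
t = (-0.16537, -0.05589, +0.72301) m
tr R = 2.748794; θ = arccos((tr R − 1)/2) = 0.506605 rad = 29.026°
axis k = ((R−Rᵀ)₃₂, (R−Rᵀ)₁₃, (R−Rᵀ)₂₁) / (2 sinθ) = (-0.494965, -0.178596, +0.850361)
rvec = θ·k = (-0.250751, -0.090478, +0.430797)

rvec=(-0.2508, -0.0905, 0.4308) tvec=(-0.1654, -0.0559, 0.7230)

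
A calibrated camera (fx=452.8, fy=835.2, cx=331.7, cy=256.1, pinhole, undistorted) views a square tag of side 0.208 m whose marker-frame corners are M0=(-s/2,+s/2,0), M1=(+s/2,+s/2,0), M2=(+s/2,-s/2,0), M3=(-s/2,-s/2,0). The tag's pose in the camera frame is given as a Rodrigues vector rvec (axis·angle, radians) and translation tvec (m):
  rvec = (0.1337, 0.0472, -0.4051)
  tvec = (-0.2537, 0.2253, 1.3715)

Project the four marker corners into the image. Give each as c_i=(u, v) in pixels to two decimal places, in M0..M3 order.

Intrinsics K: fx=452.8, fy=835.2, cx=331.7, cy=256.1
Marker side s = 0.208 m; corners in marker frame (Z=0):
  M0 = (-0.1040, +0.1040, 0)
  M1 = (+0.1040, +0.1040, 0)
  M2 = (+0.1040, -0.1040, 0)
  M3 = (-0.1040, -0.1040, 0)
rvec = (0.1337, 0.0472, -0.4051), |rvec| = θ = 0.42920 rad = 24.591°
Rodrigues: sinθ=0.41614, 1−cosθ=0.09070; R = I + sinθ·[k]× + (1−cosθ)·[k]×²:
    [+0.91810 +0.39588 +0.01910]
    [-0.38967 +0.91040 -0.13905]
    [-0.07243 +0.12022 +0.99010]
t = (-0.2537, 0.2253, 1.3715) m
M0: Pc = R·M0+t = (-0.30801, +0.36051, +1.39154); u = 452.8·(-0.30801)/1.39154 + 331.7 = 231.4746, v = 835.2·(+0.36051)/1.39154 + 256.1 = 472.4764
M1: Pc = R·M1+t = (-0.11705, +0.27946, +1.37647); u = 452.8·(-0.11705)/1.37647 + 331.7 = 293.1970, v = 835.2·(+0.27946)/1.37647 + 256.1 = 425.6652
M2: Pc = R·M2+t = (-0.19939, +0.09009, +1.35146); u = 452.8·(-0.19939)/1.35146 + 331.7 = 264.8958, v = 835.2·(+0.09009)/1.35146 + 256.1 = 311.7772
M3: Pc = R·M3+t = (-0.39035, +0.17114, +1.36653); u = 452.8·(-0.39035)/1.36653 + 331.7 = 202.3560, v = 835.2·(+0.17114)/1.36653 + 256.1 = 360.7005

c0=(231.47, 472.48) c1=(293.20, 425.67) c2=(264.90, 311.78) c3=(202.36, 360.70)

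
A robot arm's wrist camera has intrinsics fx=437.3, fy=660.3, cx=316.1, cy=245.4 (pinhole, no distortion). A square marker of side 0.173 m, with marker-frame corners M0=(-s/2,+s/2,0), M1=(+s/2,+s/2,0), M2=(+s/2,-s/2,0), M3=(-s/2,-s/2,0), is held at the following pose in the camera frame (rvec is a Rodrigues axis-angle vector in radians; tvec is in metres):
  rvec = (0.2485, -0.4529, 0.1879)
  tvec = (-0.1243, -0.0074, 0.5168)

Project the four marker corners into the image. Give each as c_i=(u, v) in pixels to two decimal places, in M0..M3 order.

Intrinsics K: fx=437.3, fy=660.3, cx=316.1, cy=245.4
Marker side s = 0.173 m; corners in marker frame (Z=0):
  M0 = (-0.0865, +0.0865, 0)
  M1 = (+0.0865, +0.0865, 0)
  M2 = (+0.0865, -0.0865, 0)
  M3 = (-0.0865, -0.0865, 0)
rvec = (0.2485, -0.4529, 0.1879), |rvec| = θ = 0.54971 rad = 31.496°
Rodrigues: sinθ=0.52244, 1−cosθ=0.14732; R = I + sinθ·[k]× + (1−cosθ)·[k]×²:
    [+0.88278 -0.23345 -0.40767]
    [+0.12371 +0.95268 -0.27766]
    [+0.45320 +0.19468 +0.86989]
t = (-0.1243, -0.0074, 0.5168) m
M0: Pc = R·M0+t = (-0.22085, +0.06431, +0.49444); u = 437.3·(-0.22085)/0.49444 + 316.1 = 120.7683, v = 660.3·(+0.06431)/0.49444 + 245.4 = 331.2778
M1: Pc = R·M1+t = (-0.06813, +0.08571, +0.57284); u = 437.3·(-0.06813)/0.57284 + 316.1 = 264.0885, v = 660.3·(+0.08571)/0.57284 + 245.4 = 344.1930
M2: Pc = R·M2+t = (-0.02775, -0.07911, +0.53916); u = 437.3·(-0.02775)/0.53916 + 316.1 = 293.5961, v = 660.3·(-0.07911)/0.53916 + 245.4 = 148.5204
M3: Pc = R·M3+t = (-0.18047, -0.10051, +0.46076); u = 437.3·(-0.18047)/0.46076 + 316.1 = 144.8205, v = 660.3·(-0.10051)/0.46076 + 245.4 = 101.3652

c0=(120.77, 331.28) c1=(264.09, 344.19) c2=(293.60, 148.52) c3=(144.82, 101.37)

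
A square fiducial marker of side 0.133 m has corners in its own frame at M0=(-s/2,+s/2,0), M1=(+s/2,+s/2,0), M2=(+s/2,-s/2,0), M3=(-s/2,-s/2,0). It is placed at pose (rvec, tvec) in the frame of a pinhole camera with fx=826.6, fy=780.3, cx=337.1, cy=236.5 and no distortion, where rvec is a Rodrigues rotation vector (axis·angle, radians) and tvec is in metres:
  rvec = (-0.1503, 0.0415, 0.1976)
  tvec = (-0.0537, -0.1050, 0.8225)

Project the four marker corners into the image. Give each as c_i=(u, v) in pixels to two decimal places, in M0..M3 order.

Intrinsics K: fx=826.6, fy=780.3, cx=337.1, cy=236.5
Marker side s = 0.133 m; corners in marker frame (Z=0):
  M0 = (-0.0665, +0.0665, 0)
  M1 = (+0.0665, +0.0665, 0)
  M2 = (+0.0665, -0.0665, 0)
  M3 = (-0.0665, -0.0665, 0)
rvec = (-0.1503, 0.0415, 0.1976), |rvec| = θ = 0.25171 rad = 14.422°
Rodrigues: sinθ=0.24906, 1−cosθ=0.03151; R = I + sinθ·[k]× + (1−cosθ)·[k]×²:
    [+0.97972 -0.19862 +0.02629]
    [+0.19242 +0.96934 +0.15280]
    [-0.05583 -0.14464 +0.98791]
t = (-0.0537, -0.1050, 0.8225) m
M0: Pc = R·M0+t = (-0.13206, -0.05333, +0.81659); u = 826.6·(-0.13206)/0.81659 + 337.1 = 203.4219, v = 780.3·(-0.05333)/0.81659 + 236.5 = 185.5361
M1: Pc = R·M1+t = (-0.00176, -0.02774, +0.80917); u = 826.6·(-0.00176)/0.80917 + 337.1 = 335.3054, v = 780.3·(-0.02774)/0.80917 + 236.5 = 209.7470
M2: Pc = R·M2+t = (+0.02466, -0.15667, +0.82841); u = 826.6·(+0.02466)/0.82841 + 337.1 = 361.7062, v = 780.3·(-0.15667)/0.82841 + 236.5 = 88.9319
M3: Pc = R·M3+t = (-0.10564, -0.18226, +0.83583); u = 826.6·(-0.10564)/0.83583 + 337.1 = 232.6236, v = 780.3·(-0.18226)/0.83583 + 236.5 = 66.3517

c0=(203.42, 185.54) c1=(335.31, 209.75) c2=(361.71, 88.93) c3=(232.62, 66.35)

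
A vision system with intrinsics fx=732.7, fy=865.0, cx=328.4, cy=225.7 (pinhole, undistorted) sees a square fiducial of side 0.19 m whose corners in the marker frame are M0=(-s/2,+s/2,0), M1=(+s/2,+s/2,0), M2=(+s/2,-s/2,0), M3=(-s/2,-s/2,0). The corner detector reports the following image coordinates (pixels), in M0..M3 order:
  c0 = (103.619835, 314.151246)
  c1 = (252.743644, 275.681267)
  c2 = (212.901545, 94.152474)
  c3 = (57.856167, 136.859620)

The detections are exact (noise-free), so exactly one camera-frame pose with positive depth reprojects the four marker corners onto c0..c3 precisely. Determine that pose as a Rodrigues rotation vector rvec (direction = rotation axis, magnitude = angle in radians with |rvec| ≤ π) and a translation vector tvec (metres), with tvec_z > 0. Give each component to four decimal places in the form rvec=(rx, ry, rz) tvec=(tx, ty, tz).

Intrinsics K: fx=732.7, fy=865.0, cx=328.4, cy=225.7
Marker side s = 0.19 m; corners in marker frame (Z=0):
  M0 = (-0.0950, +0.0950, 0)
  M1 = (+0.0950, +0.0950, 0)
  M2 = (+0.0950, -0.0950, 0)
  M3 = (-0.0950, -0.0950, 0)
Detected image corners:
  c0 = (103.619835, 314.151246) px
  c1 = (252.743644, 275.681267) px
  c2 = (212.901545, 94.152474) px
  c3 = (57.856167, 136.859620) px
Planar DLT: solve 8×8 A·h = b for H (H[2,2]=1):
  H  [+788.62335 +260.74843 +156.70953]
  H  [-228.42181 +990.47178 +207.27455]
  H  [-0.07327 +0.22555 +1.00000]
B = K⁻¹H; ‖b₁‖=1.138254, ‖b₂‖=1.138254; λ = 2/(‖b₁‖+‖b₂‖) = 0.878539, sign → tz>0 ⇒ λ=+0.878539
r₁ = λ·B[:,0] = (+0.97445,-0.21520,-0.06437); r₂ = λ·B[:,1] = (+0.22384,+0.95427,+0.19815)
r₃ = r₁×r₂ = (+0.01879,-0.20750,+0.97805); SVD([r₁ r₂ r₃]) → R = UVᵀ:
  R  [+0.97445 +0.22384 +0.01879]
  R  [-0.21520 +0.95427 -0.20750]
  R  [-0.06437 +0.19815 +0.97805]
t = (-0.20586, -0.01871, +0.87854) m
tr R = 2.906772; θ = arccos((tr R − 1)/2) = 0.306532 rad = 17.563°
axis k = ((R−Rᵀ)₃₂, (R−Rᵀ)₁₃, (R−Rᵀ)₂₁) / (2 sinθ) = (+0.672158, +0.137798, -0.727472)
rvec = θ·k = (+0.206038, +0.042240, -0.222993)

rvec=(0.2060, 0.0422, -0.2230) tvec=(-0.2059, -0.0187, 0.8785)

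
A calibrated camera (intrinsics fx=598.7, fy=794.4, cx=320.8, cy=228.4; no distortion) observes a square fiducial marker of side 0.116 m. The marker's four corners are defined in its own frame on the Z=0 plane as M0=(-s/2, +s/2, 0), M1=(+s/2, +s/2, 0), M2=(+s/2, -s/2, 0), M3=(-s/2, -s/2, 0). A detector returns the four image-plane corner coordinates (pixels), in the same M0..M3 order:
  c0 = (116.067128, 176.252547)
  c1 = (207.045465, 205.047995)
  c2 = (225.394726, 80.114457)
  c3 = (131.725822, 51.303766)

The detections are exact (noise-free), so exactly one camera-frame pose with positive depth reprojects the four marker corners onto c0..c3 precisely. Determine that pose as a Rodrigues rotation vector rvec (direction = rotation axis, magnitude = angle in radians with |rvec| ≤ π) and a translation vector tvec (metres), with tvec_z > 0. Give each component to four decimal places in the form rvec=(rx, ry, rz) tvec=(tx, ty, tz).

rvec=(0.1702, 0.0597, 0.2294) tvec=(-0.1826, -0.0906, 0.7239)

Intrinsics K: fx=598.7, fy=794.4, cx=320.8, cy=228.4
Marker side s = 0.116 m; corners in marker frame (Z=0):
  M0 = (-0.0580, +0.0580, 0)
  M1 = (+0.0580, +0.0580, 0)
  M2 = (+0.0580, -0.0580, 0)
  M3 = (-0.0580, -0.0580, 0)
Detected image corners:
  c0 = (116.067128, 176.252547) px
  c1 = (207.045465, 205.047995) px
  c2 = (225.394726, 80.114457) px
  c3 = (131.725822, 51.303766) px
Planar DLT: solve 8×8 A·h = b for H (H[2,2]=1):
  H  [+786.45451 -105.53396 +169.79330]
  H  [+241.30931 +1107.99407 +129.00801]
  H  [-0.05455 +0.24118 +1.00000]
B = K⁻¹H; ‖b₁‖=1.381384, ‖b₂‖=1.381384; λ = 2/(‖b₁‖+‖b₂‖) = 0.723912, sign → tz>0 ⇒ λ=+0.723912
r₁ = λ·B[:,0] = (+0.97209,+0.23125,-0.03949); r₂ = λ·B[:,1] = (-0.22116,+0.95948,+0.17460)
r₃ = r₁×r₂ = (+0.07826,-0.16099,+0.98385); SVD([r₁ r₂ r₃]) → R = UVᵀ:
  R  [+0.97209 -0.22116 +0.07826]
  R  [+0.23125 +0.95948 -0.16099]
  R  [-0.03949 +0.17460 +0.98385]
t = (-0.18259, -0.09057, +0.72391) m
tr R = 2.915422; θ = arccos((tr R − 1)/2) = 0.291858 rad = 16.722°
axis k = ((R−Rᵀ)₃₂, (R−Rᵀ)₁₃, (R−Rᵀ)₂₁) / (2 sinθ) = (+0.583158, +0.204623, +0.786166)
rvec = θ·k = (+0.170199, +0.059721, +0.229448)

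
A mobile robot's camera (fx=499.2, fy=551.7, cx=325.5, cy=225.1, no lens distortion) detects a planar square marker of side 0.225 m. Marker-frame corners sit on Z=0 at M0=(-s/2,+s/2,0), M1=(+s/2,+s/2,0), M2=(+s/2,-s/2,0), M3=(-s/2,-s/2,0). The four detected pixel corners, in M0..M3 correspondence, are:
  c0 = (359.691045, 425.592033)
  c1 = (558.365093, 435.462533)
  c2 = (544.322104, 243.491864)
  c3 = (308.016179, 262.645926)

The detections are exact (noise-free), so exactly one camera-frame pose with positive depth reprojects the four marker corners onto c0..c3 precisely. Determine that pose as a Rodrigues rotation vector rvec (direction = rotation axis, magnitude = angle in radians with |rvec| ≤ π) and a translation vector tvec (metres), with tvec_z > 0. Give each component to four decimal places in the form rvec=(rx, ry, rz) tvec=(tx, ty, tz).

Intrinsics K: fx=499.2, fy=551.7, cx=325.5, cy=225.1
Marker side s = 0.225 m; corners in marker frame (Z=0):
  M0 = (-0.1125, +0.1125, 0)
  M1 = (+0.1125, +0.1125, 0)
  M2 = (+0.1125, -0.1125, 0)
  M3 = (-0.1125, -0.1125, 0)
Detected image corners:
  c0 = (359.691045, 425.592033) px
  c1 = (558.365093, 435.462533) px
  c2 = (544.322104, 243.491864) px
  c3 = (308.016179, 262.645926) px
Planar DLT: solve 8×8 A·h = b for H (H[2,2]=1):
  H  [+646.78715 +540.10473 +435.60370]
  H  [-254.91188 +1082.79841 +350.71998]
  H  [-0.70402 +0.87538 +1.00000]
B = K⁻¹H; ‖b₁‖=1.898730, ‖b₂‖=1.898730; λ = 2/(‖b₁‖+‖b₂‖) = 0.526668, sign → tz>0 ⇒ λ=+0.526668
r₁ = λ·B[:,0] = (+0.92414,-0.09206,-0.37079); r₂ = λ·B[:,1] = (+0.26921,+0.84556,+0.46103)
r₃ = r₁×r₂ = (+0.27108,-0.52588,+0.80620); SVD([r₁ r₂ r₃]) → R = UVᵀ:
  R  [+0.92414 +0.26921 +0.27108]
  R  [-0.09206 +0.84556 -0.52588]
  R  [-0.37079 +0.46103 +0.80620]
t = (+0.11616, +0.11992, +0.52667) m
tr R = 2.575910; θ = arccos((tr R − 1)/2) = 0.663316 rad = 38.005°
axis k = ((R−Rᵀ)₃₂, (R−Rᵀ)₁₃, (R−Rᵀ)₂₁) / (2 sinθ) = (+0.801415, +0.521221, -0.293366)
rvec = θ·k = (+0.531591, +0.345734, -0.194594)

rvec=(0.5316, 0.3457, -0.1946) tvec=(0.1162, 0.1199, 0.5267)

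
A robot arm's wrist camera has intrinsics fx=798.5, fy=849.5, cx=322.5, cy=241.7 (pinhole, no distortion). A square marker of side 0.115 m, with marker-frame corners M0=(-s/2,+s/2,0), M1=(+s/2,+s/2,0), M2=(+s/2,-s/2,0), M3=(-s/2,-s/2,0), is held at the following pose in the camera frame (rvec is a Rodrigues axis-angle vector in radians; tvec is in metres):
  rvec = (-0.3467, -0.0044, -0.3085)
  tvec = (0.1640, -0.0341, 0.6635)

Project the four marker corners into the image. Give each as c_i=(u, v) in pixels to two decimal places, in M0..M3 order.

c0=(479.87, 287.26) c1=(613.46, 242.03) c2=(557.25, 114.66) c3=(430.67, 156.11)

Intrinsics K: fx=798.5, fy=849.5, cx=322.5, cy=241.7
Marker side s = 0.115 m; corners in marker frame (Z=0):
  M0 = (-0.0575, +0.0575, 0)
  M1 = (+0.0575, +0.0575, 0)
  M2 = (+0.0575, -0.0575, 0)
  M3 = (-0.0575, -0.0575, 0)
rvec = (-0.3467, -0.0044, -0.3085), |rvec| = θ = 0.46410 rad = 26.591°
Rodrigues: sinθ=0.44762, 1−cosθ=0.10578; R = I + sinθ·[k]× + (1−cosθ)·[k]×²:
    [+0.95325 +0.29829 +0.04828]
    [-0.29679 +0.89423 +0.33505]
    [+0.05677 -0.33372 +0.94096]
t = (0.1640, -0.0341, 0.6635) m
M0: Pc = R·M0+t = (+0.12634, +0.03438, +0.64105); u = 798.5·(+0.12634)/0.64105 + 322.5 = 479.8713, v = 849.5·(+0.03438)/0.64105 + 241.7 = 287.2649
M1: Pc = R·M1+t = (+0.23596, +0.00025, +0.64758); u = 798.5·(+0.23596)/0.64758 + 322.5 = 613.4579, v = 849.5·(+0.00025)/0.64758 + 241.7 = 242.0315
M2: Pc = R·M2+t = (+0.20166, -0.10258, +0.68595); u = 798.5·(+0.20166)/0.68595 + 322.5 = 557.2473, v = 849.5·(-0.10258)/0.68595 + 241.7 = 114.6576
M3: Pc = R·M3+t = (+0.09204, -0.06845, +0.67942); u = 798.5·(+0.09204)/0.67942 + 322.5 = 430.6663, v = 849.5·(-0.06845)/0.67942 + 241.7 = 156.1121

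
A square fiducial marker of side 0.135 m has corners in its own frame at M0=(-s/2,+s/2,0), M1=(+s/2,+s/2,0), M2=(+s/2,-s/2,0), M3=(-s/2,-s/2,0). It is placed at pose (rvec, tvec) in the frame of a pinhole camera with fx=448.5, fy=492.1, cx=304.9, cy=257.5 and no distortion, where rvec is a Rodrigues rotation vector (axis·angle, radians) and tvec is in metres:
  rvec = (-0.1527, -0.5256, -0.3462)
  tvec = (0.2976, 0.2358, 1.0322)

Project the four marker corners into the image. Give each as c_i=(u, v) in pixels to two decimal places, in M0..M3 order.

Intrinsics K: fx=448.5, fy=492.1, cx=304.9, cy=257.5
Marker side s = 0.135 m; corners in marker frame (Z=0):
  M0 = (-0.0675, +0.0675, 0)
  M1 = (+0.0675, +0.0675, 0)
  M2 = (+0.0675, -0.0675, 0)
  M3 = (-0.0675, -0.0675, 0)
rvec = (-0.1527, -0.5256, -0.3462), |rvec| = θ = 0.64763 rad = 37.107°
Rodrigues: sinθ=0.60330, 1−cosθ=0.20249; R = I + sinθ·[k]× + (1−cosθ)·[k]×²:
    [+0.80877 +0.36125 -0.46410]
    [-0.28376 +0.93088 +0.23009]
    [+0.51514 -0.05440 +0.85538]
t = (0.2976, 0.2358, 1.0322) m
M0: Pc = R·M0+t = (+0.26739, +0.31779, +0.99376); u = 448.5·(+0.26739)/0.99376 + 304.9 = 425.5789, v = 492.1·(+0.31779)/0.99376 + 257.5 = 414.8661
M1: Pc = R·M1+t = (+0.37658, +0.27948, +1.06330); u = 448.5·(+0.37658)/1.06330 + 304.9 = 463.7399, v = 492.1·(+0.27948)/1.06330 + 257.5 = 386.8451
M2: Pc = R·M2+t = (+0.32781, +0.15381, +1.07064); u = 448.5·(+0.32781)/1.07064 + 304.9 = 442.2209, v = 492.1·(+0.15381)/1.07064 + 257.5 = 328.1966
M3: Pc = R·M3+t = (+0.21862, +0.19212, +1.00110); u = 448.5·(+0.21862)/1.00110 + 304.9 = 402.8450, v = 492.1·(+0.19212)/1.00110 + 257.5 = 351.9379

c0=(425.58, 414.87) c1=(463.74, 386.85) c2=(442.22, 328.20) c3=(402.84, 351.94)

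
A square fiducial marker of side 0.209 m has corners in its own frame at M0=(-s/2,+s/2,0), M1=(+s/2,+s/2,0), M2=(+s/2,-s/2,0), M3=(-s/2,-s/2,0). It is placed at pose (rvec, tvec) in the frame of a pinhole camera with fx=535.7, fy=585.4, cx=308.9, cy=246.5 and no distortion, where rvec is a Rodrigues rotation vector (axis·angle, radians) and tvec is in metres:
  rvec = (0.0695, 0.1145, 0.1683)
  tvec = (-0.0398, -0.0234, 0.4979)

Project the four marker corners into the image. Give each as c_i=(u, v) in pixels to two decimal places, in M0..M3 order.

Intrinsics K: fx=535.7, fy=585.4, cx=308.9, cy=246.5
Marker side s = 0.209 m; corners in marker frame (Z=0):
  M0 = (-0.1045, +0.1045, 0)
  M1 = (+0.1045, +0.1045, 0)
  M2 = (+0.1045, -0.1045, 0)
  M3 = (-0.1045, -0.1045, 0)
rvec = (0.0695, 0.1145, 0.1683), |rvec| = θ = 0.21509 rad = 12.324°
Rodrigues: sinθ=0.21344, 1−cosθ=0.02304; R = I + sinθ·[k]× + (1−cosθ)·[k]×²:
    [+0.97936 -0.16304 +0.11945]
    [+0.17097 +0.98349 -0.05937]
    [-0.10779 +0.07856 +0.99106]
t = (-0.0398, -0.0234, 0.4979) m
M0: Pc = R·M0+t = (-0.15918, +0.06151, +0.51737); u = 535.7·(-0.15918)/0.51737 + 308.9 = 144.0805, v = 585.4·(+0.06151)/0.51737 + 246.5 = 316.0953
M1: Pc = R·M1+t = (+0.04551, +0.09724, +0.49485); u = 535.7·(+0.04551)/0.49485 + 308.9 = 358.1624, v = 585.4·(+0.09724)/0.49485 + 246.5 = 361.5351
M2: Pc = R·M2+t = (+0.07958, -0.10831, +0.47843); u = 535.7·(+0.07958)/0.47843 + 308.9 = 398.0082, v = 585.4·(-0.10831)/0.47843 + 246.5 = 113.9746
M3: Pc = R·M3+t = (-0.12511, -0.14404, +0.50095); u = 535.7·(-0.12511)/0.50095 + 308.9 = 175.1174, v = 585.4·(-0.14404)/0.50095 + 246.5 = 78.1787

c0=(144.08, 316.10) c1=(358.16, 361.54) c2=(398.01, 113.97) c3=(175.12, 78.18)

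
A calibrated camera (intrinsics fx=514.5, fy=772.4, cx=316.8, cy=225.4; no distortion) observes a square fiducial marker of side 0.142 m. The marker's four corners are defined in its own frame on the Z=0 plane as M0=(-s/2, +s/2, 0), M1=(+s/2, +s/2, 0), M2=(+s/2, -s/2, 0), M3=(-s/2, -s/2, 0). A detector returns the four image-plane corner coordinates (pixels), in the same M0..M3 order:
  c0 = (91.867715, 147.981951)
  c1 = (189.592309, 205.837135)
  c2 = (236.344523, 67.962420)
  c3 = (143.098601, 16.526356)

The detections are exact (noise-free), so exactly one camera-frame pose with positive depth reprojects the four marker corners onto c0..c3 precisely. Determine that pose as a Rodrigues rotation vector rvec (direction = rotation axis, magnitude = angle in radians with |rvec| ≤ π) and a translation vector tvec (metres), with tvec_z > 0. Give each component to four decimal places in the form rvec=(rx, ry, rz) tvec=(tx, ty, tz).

Intrinsics K: fx=514.5, fy=772.4, cx=316.8, cy=225.4
Marker side s = 0.142 m; corners in marker frame (Z=0):
  M0 = (-0.0710, +0.0710, 0)
  M1 = (+0.0710, +0.0710, 0)
  M2 = (+0.0710, -0.0710, 0)
  M3 = (-0.0710, -0.0710, 0)
Detected image corners:
  c0 = (91.867715, 147.981951) px
  c1 = (189.592309, 205.837135) px
  c2 = (236.344523, 67.962420) px
  c3 = (143.098601, 16.526356) px
Planar DLT: solve 8×8 A·h = b for H (H[2,2]=1):
  H  [+644.38962 -413.92259 +165.38346]
  H  [+365.87253 +902.50036 +107.26472]
  H  [-0.16690 -0.41594 +1.00000]
B = K⁻¹H; ‖b₁‖=1.461978, ‖b₂‖=1.461978; λ = 2/(‖b₁‖+‖b₂‖) = 0.684005, sign → tz>0 ⇒ λ=+0.684005
r₁ = λ·B[:,0] = (+0.92698,+0.35732,-0.11416); r₂ = λ·B[:,1] = (-0.37511,+0.88224,-0.28451)
r₃ = r₁×r₂ = (-0.00094,+0.30656,+0.95185); SVD([r₁ r₂ r₃]) → R = UVᵀ:
  R  [+0.92698 -0.37511 -0.00094]
  R  [+0.35732 +0.88224 +0.30656]
  R  [-0.11416 -0.28451 +0.95185]
t = (-0.20130, -0.10462, +0.68401) m
tr R = 2.761074; θ = arccos((tr R − 1)/2) = 0.493802 rad = 28.293°
axis k = ((R−Rᵀ)₃₂, (R−Rᵀ)₁₃, (R−Rᵀ)₂₁) / (2 sinθ) = (-0.623515, +0.119433, +0.772635)
rvec = θ·k = (-0.307893, +0.058976, +0.381529)

rvec=(-0.3079, 0.0590, 0.3815) tvec=(-0.2013, -0.1046, 0.6840)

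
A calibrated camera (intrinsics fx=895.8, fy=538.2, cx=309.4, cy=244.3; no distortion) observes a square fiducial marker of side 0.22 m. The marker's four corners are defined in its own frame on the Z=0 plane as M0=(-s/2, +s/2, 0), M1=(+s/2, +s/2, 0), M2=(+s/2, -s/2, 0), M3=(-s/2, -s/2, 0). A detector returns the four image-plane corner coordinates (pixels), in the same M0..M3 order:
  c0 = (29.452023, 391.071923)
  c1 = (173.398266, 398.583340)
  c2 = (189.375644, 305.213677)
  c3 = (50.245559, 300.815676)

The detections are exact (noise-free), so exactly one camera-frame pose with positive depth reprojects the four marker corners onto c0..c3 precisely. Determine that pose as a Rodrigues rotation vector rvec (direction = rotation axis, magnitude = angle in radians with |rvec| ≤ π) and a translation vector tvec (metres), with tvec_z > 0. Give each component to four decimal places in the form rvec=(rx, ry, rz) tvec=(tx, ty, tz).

rvec=(-0.2352, 0.1840, 0.0514) tvec=(-0.2920, 0.2524, 1.3098)

Intrinsics K: fx=895.8, fy=538.2, cx=309.4, cy=244.3
Marker side s = 0.22 m; corners in marker frame (Z=0):
  M0 = (-0.1100, +0.1100, 0)
  M1 = (+0.1100, +0.1100, 0)
  M2 = (+0.1100, -0.1100, 0)
  M3 = (-0.1100, -0.1100, 0)
Detected image corners:
  c0 = (29.452023, 391.071923) px
  c1 = (173.398266, 398.583340) px
  c2 = (189.375644, 305.213677) px
  c3 = (50.245559, 300.815676) px
Planar DLT: solve 8×8 A·h = b for H (H[2,2]=1):
  H  [+627.33909 -102.90489 +109.68060]
  H  [-22.92985 +356.77602 +347.99958]
  H  [-0.14290 -0.17323 +1.00000]
B = K⁻¹H; ‖b₁‖=0.763492, ‖b₂‖=0.763492; λ = 2/(‖b₁‖+‖b₂‖) = 1.309771, sign → tz>0 ⇒ λ=+1.309771
r₁ = λ·B[:,0] = (+0.98189,+0.02916,-0.18717); r₂ = λ·B[:,1] = (-0.07209,+0.97125,-0.22689)
r₃ = r₁×r₂ = (+0.17517,+0.23628,+0.95576); SVD([r₁ r₂ r₃]) → R = UVᵀ:
  R  [+0.98189 -0.07209 +0.17517]
  R  [+0.02916 +0.97125 +0.23628]
  R  [-0.18717 -0.22689 +0.95576]
t = (-0.29201, +0.25236, +1.30977) m
tr R = 2.908907; θ = arccos((tr R − 1)/2) = 0.302974 rad = 17.359°
axis k = ((R−Rᵀ)₃₂, (R−Rᵀ)₁₃, (R−Rᵀ)₂₁) / (2 sinθ) = (-0.776201, +0.607224, +0.169679)
rvec = θ·k = (-0.235169, +0.183973, +0.051408)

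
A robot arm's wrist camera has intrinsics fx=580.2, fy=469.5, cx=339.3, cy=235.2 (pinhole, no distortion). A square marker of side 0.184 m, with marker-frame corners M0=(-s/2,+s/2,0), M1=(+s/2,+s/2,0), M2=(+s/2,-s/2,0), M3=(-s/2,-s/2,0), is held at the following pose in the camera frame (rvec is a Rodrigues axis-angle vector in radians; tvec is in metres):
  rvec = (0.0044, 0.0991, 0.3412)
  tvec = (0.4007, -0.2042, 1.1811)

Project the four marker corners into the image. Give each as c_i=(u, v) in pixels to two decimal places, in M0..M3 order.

c0=(477.42, 176.80) c1=(564.74, 200.51) c2=(595.94, 130.84) c3=(507.87, 108.08)

Intrinsics K: fx=580.2, fy=469.5, cx=339.3, cy=235.2
Marker side s = 0.184 m; corners in marker frame (Z=0):
  M0 = (-0.0920, +0.0920, 0)
  M1 = (+0.0920, +0.0920, 0)
  M2 = (+0.0920, -0.0920, 0)
  M3 = (-0.0920, -0.0920, 0)
rvec = (0.0044, 0.0991, 0.3412), |rvec| = θ = 0.35533 rad = 20.359°
Rodrigues: sinθ=0.34790, 1−cosθ=0.06247; R = I + sinθ·[k]× + (1−cosθ)·[k]×²:
    [+0.93754 -0.33385 +0.09777]
    [+0.33428 +0.94239 +0.01242]
    [-0.09628 +0.02104 +0.99513]
t = (0.4007, -0.2042, 1.1811) m
M0: Pc = R·M0+t = (+0.28373, -0.14825, +1.19189); u = 580.2·(+0.28373)/1.19189 + 339.3 = 477.4174, v = 469.5·(-0.14825)/1.19189 + 235.2 = 176.8012
M1: Pc = R·M1+t = (+0.45624, -0.08675, +1.17418); u = 580.2·(+0.45624)/1.17418 + 339.3 = 564.7432, v = 469.5·(-0.08675)/1.17418 + 235.2 = 200.5142
M2: Pc = R·M2+t = (+0.51767, -0.26015, +1.17031); u = 580.2·(+0.51767)/1.17031 + 339.3 = 595.9431, v = 469.5·(-0.26015)/1.17031 + 235.2 = 130.8353
M3: Pc = R·M3+t = (+0.34516, -0.32165, +1.18802); u = 580.2·(+0.34516)/1.18802 + 339.3 = 507.8675, v = 469.5·(-0.32165)/1.18802 + 235.2 = 108.0842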